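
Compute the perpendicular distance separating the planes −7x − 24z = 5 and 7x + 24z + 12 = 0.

Divide the second equation by -1 to match normals: −7x − 24z = 12.
Both planes have normal n = (−7, 0, −24), |n| = 25. Any point on the first plane is at distance |12 − 5|/|n| = 7/25 from the second.

7/25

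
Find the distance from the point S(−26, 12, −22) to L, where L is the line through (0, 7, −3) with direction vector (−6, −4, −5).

3√41

Direction vector d = (−6, −4, −5).
AP = (−26, 5, −19); AP·d = 231, |AP|² = 1062, |d|² = 77.
distance² = |AP|² − (AP·d)²/|d|² = 1062 − 53361/77 = 369, so the distance is 3√41.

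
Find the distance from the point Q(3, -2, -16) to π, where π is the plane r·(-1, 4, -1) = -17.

11√2/3

Normal vector n = (-1, 4, -1), and n·(3, -2, -16) - (-17) = 22.
|n| = √(1 + 16 + 1) = 3√2, so the distance is |22|/(3√2) = 11√2/3.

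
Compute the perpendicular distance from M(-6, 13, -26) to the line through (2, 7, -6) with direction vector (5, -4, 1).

2√83

Direction vector d = (5, -4, 1).
AP = (-8, 6, -20), and AP × d = (-74, -92, 2).
|AP × d|² = 13944 and |d|² = 42, so the distance is √(13944/42) = √332 = 2√83.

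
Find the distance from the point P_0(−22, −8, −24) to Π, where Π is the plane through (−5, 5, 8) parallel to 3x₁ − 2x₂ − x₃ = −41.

Parallel planes share the normal n = (3, −2, −1); since (−5, 5, 8) lies on the plane, its equation is 3x₁ − 2x₂ − x₃ = -33.
n = (3, −2, −1); n·P − (-33) = 7; |n| = √14; distance = 7/√14 = √14/2.

√14/2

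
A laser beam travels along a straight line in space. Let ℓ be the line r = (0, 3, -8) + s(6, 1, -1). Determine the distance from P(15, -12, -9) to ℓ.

Direction vector d = (6, 1, -1).
AP = (15, -15, -1), and AP × d = (16, 9, 105).
|AP × d|² = 11362 and |d|² = 38, so the distance is √(11362/38) = √299.

√299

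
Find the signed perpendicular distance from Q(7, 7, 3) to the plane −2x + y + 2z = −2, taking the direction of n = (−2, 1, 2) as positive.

n·Q − (-2) = 1.
|n| = 3, so the signed distance is 1/3.

1/3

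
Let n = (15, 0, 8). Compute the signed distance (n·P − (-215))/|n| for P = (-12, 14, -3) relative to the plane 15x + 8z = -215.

11/17

n·P − (-215) = 11.
|n| = 17, so the signed distance is 11/17.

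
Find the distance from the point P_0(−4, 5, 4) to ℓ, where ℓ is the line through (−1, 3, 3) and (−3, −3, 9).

√14

A direction vector is d = (−2, −6, 6).
AP = (−3, 2, 1); AP·d = 0, |AP|² = 14, |d|² = 76.
distance² = |AP|² − (AP·d)²/|d|² = 14 − 0/76 = 14, so the distance is √14.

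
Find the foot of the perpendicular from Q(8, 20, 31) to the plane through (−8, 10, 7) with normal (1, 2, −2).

(28/3, 68/3, 85/3)

The perpendicular from Q has direction n = (1, 2, −2): r = (8, 20, 31) + t(1, 2, −2).
Substitute into the plane: n·(Q + tn) = -2 gives -14 + 9t = -2, so t = 4/3.
Foot = (8, 20, 31) + (4/3)·(1, 2, −2) = (28/3, 68/3, 85/3).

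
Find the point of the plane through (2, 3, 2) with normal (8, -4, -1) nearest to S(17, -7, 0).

(1, 1, 2)

The perpendicular from S has direction n = (8, -4, -1): r = (17, -7, 0) + λ(8, -4, -1).
Substitute into the plane: n·(S + λn) = 2 gives 164 + 81λ = 2, so λ = -2.
Foot = (17, -7, 0) + (-2)·(8, -4, -1) = (1, 1, 2).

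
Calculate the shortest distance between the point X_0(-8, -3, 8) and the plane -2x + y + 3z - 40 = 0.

3/√14

d = |(-2)·(-8) + 1·(-3) + 3·8 − 40| / √(4 + 1 + 9) = |-3| / √14 = 3/√14.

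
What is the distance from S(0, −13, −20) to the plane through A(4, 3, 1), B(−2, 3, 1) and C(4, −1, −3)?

5/√2

AB = (−6, 0, 0) and AC = (0, −4, −4), so a normal is n = AB × AC = (0, −24, 24).
d = |(-24)·(-13) + 24·(-20) − (-48)| / √(0 + 576 + 576) = |-120| / (24√2) = 5√2/2.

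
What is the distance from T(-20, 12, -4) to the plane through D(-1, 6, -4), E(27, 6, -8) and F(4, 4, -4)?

DE = (28, 0, -4) and DF = (5, -2, 0), so a normal is n = DE × DF = (-8, -20, -56).
d = |(-8)·(-20) + (-20)·12 + (-56)·(-4) − 112| / √(64 + 400 + 3136) = |32| / 60 = 8/15.

8/15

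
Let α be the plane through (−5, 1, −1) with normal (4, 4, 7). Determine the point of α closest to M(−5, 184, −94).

n = (4, 4, 7), |n|² = 81, and n·M − (-23) = 81.
t = 81/81 = 1, so the foot is M − t·n = (−5, 184, −94) − 1·(4, 4, 7) = (−9, 180, −101).

(-9, 180, -101)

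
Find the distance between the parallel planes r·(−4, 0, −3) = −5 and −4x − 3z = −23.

18/5

Both planes have normal n = (−4, 0, −3), |n| = 5. Any point on the first plane is at distance |(-23) − (-5)|/|n| = 18/5 from the second.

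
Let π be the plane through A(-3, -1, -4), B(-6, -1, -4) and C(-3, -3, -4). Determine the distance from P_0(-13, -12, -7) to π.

3

AB = (-3, 0, 0) and AC = (0, -2, 0), so a normal is n = AB × AC = (0, 0, 6).
n = (0, 0, 6); n·P − (-24) = -18; |n| = 6; distance = 18/6 = 3.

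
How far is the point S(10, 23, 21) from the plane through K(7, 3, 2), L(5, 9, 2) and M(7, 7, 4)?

9/√14

KL = (-2, 6, 0) and KM = (0, 4, 2), so a normal is n = KL × KM = (12, 4, -8).
Then n·(10, 23, 21) - 80 = -36.
|n| = √(144 + 16 + 64) = 4√14, so the distance is |-36|/(4√14) = 9√14/14.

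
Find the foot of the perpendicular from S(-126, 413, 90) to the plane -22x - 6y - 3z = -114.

The perpendicular from S has direction n = (-22, -6, -3): r = (-126, 413, 90) + t(-22, -6, -3).
Substitute into the plane: n·(S + tn) = -114 gives 24 + 529t = -114, so t = -6/23.
Foot = (-126, 413, 90) + (-6/23)·(-22, -6, -3) = (-2766/23, 9535/23, 2088/23).

(-2766/23, 9535/23, 2088/23)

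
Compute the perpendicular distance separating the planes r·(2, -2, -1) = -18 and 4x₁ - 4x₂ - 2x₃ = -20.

Divide the second equation by 2 to match normals: 2x₁ - 2x₂ - x₃ = -10.
With common normal n = (2, -2, -1) (|n| = 3), the distance is |(-18) − (-10)|/|n| = 8/3.

8/3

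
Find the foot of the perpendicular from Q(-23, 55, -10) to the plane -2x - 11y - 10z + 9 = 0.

The perpendicular from Q has direction n = (-2, -11, -10): r = (-23, 55, -10) + λ(-2, -11, -10).
Substitute into the plane: n·(Q + λn) = -9 gives -459 + 225λ = -9, so λ = 2.
Foot = (-23, 55, -10) + 2·(-2, -11, -10) = (-27, 33, -30).

(-27, 33, -30)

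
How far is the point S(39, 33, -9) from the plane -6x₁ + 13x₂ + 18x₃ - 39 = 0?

Normal vector n = (-6, 13, 18), and n·(39, 33, -9) - 39 = -6.
|n| = √(36 + 169 + 324) = 23, so the distance is |-6|/23 = 6/23.

6/23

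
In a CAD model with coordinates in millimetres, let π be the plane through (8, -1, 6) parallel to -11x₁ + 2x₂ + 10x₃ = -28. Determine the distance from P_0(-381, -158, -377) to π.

9

Parallel planes share the normal n = (-11, 2, 10); since (8, -1, 6) lies on the plane, its equation is -11x₁ + 2x₂ + 10x₃ = -30.
Then n·(-381, -158, -377) - (-30) = 135.
|n| = √(121 + 4 + 100) = 15, so the distance is |135|/15 = 9.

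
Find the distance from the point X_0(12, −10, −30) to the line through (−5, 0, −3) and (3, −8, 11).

√1037

A direction vector is d = (8, −8, 14).
AP = (17, −10, −27); AP·d = -162, |AP|² = 1118, |d|² = 324.
distance² = |AP|² − (AP·d)²/|d|² = 1118 − 26244/324 = 1037, so the distance is √1037.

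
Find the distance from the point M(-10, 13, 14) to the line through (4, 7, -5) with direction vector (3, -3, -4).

7

Direction vector d = (3, -3, -4).
AP = (-14, 6, 19), and AP × d = (33, 1, 24).
|AP × d|² = 1666 and |d|² = 34, so the distance is √(1666/34) = √49 = 7.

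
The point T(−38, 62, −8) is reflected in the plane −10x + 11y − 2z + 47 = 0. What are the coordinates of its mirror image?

n = (−10, 11, −2), |n|² = 225, n·T − (-47) = 1125, so t = 1125/225 = 5.
Foot F = T − 5·n = (12, 7, 2); the reflection is 2F − T = (62, −48, 12).

(62, -48, 12)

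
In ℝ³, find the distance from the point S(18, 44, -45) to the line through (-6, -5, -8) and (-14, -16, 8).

√377

A direction vector is d = (-8, -11, 16).
AP = (24, 49, -37); AP·d = -1323, |AP|² = 4346, |d|² = 441.
distance² = |AP|² − (AP·d)²/|d|² = 4346 − 1750329/441 = 377, so the distance is √377.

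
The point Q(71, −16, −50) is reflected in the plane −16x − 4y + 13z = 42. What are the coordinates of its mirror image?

(-57, -48, 54)

n = (−16, −4, 13), |n|² = 441, n·Q − 42 = -1764, so t = -1764/441 = -4.
Foot F = Q − (-4)·n = (7, −32, 2); the reflection is 2F − Q = (−57, −48, 54).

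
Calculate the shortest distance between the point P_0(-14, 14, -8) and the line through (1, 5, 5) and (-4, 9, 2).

5

A direction vector is d = (-5, 4, -3).
AP = (-15, 9, -13); AP·d = 150, |AP|² = 475, |d|² = 50.
distance² = |AP|² − (AP·d)²/|d|² = 475 − 22500/50 = 25, so the distance is 5.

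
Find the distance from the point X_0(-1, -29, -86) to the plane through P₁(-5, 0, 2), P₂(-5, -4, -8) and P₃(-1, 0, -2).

P₁P₂ = (0, -4, -10) and P₁P₃ = (4, 0, -4), so a normal is n = P₁P₂ × P₁P₃ = (16, -40, 16).
Then n·(-1, -29, -86) - (-48) = -184.
|n| = √(256 + 1600 + 256) = 8√33, so the distance is |-184|/(8√33) = 23/√33.

23/√33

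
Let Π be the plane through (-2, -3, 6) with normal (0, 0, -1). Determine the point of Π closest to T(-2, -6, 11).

(-2, -6, 6)

n = (0, 0, -1), |n|² = 1, and n·T − (-6) = -5.
t = -5/1 = -5, so the foot is T − t·n = (-2, -6, 11) − (-5)·(0, 0, -1) = (-2, -6, 6).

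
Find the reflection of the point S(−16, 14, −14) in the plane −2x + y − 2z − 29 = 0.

n = (−2, 1, −2), |n|² = 9, n·S − 29 = 45, so t = 45/9 = 5.
Foot F = S − 5·n = (−6, 9, −4); the reflection is 2F − S = (4, 4, 6).

(4, 4, 6)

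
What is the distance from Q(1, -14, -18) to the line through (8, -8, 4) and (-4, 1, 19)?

3√41

A direction vector is d = (-12, 9, 15).
AP = (-7, -6, -22); AP·d = -300, |AP|² = 569, |d|² = 450.
distance² = |AP|² − (AP·d)²/|d|² = 569 − 90000/450 = 369, so the distance is 3√41.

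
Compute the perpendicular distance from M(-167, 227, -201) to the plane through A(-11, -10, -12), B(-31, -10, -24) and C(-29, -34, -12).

9

AB = (-20, 0, -12) and AC = (-18, -24, 0), so a normal is n = AB × AC = (-288, 216, 480).
n = (-288, 216, 480); n·P − (-4752) = 5400; |n| = 600; distance = 5400/600 = 9.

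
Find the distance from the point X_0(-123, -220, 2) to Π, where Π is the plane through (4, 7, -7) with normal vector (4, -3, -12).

The plane has equation n·(r − (4, 7, -7)) = 0, i.e. n·r = 79.
Then n·(-123, -220, 2) - 79 = 65.
|n| = √(16 + 9 + 144) = 13, so the distance is |65|/13 = 5.

5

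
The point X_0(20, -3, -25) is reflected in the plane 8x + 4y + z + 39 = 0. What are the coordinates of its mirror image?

n = (8, 4, 1), |n|² = 81, n·X_0 − (-39) = 162, so t = 162/81 = 2.
Foot F = X_0 − 2·n = (4, -11, -27); the reflection is 2F − X_0 = (-12, -19, -29).

(-12, -19, -29)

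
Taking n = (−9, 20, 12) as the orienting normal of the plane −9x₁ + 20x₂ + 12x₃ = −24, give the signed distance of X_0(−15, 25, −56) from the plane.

n·X_0 − (-24) = -13.
|n| = 25, so the signed distance is -13/25.

-13/25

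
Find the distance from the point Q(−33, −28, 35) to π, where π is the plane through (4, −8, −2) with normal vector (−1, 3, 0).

23/√10

The plane has equation n·(r − (4, −8, −2)) = 0, i.e. n·r = -28.
Then n·(−33, −28, 35) − (−28) = −23.
|n| = √(1 + 9 + 0) = √10, so the distance is |-23|/√10 = 23/√10.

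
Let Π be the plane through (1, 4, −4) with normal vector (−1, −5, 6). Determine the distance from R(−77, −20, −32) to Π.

15√62/31

The plane has equation n·(r − (1, 4, −4)) = 0, i.e. n·r = -45.
d = |(-1)·(-77) + (-5)·(-20) + 6·(-32) − (-45)| / √(1 + 25 + 36) = |30| / √62 = 30/√62.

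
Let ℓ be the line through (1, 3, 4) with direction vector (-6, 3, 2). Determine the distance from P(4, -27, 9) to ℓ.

Direction vector d = (-6, 3, 2).
AP = (3, -30, 5); AP·d = -98, |AP|² = 934, |d|² = 49.
distance² = |AP|² − (AP·d)²/|d|² = 934 − 9604/49 = 738, so the distance is 3√82.

3√82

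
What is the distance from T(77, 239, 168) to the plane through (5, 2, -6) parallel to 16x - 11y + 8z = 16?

3

Parallel planes share the normal n = (16, -11, 8); since (5, 2, -6) lies on the plane, its equation is 16x - 11y + 8z = 10.
Then n·(77, 239, 168) - 10 = -63.
|n| = √(256 + 121 + 64) = 21, so the distance is |-63|/21 = 3.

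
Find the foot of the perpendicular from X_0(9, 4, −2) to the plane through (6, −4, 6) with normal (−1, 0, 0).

(6, 4, -2)

The perpendicular from X_0 has direction n = (−1, 0, 0): r = (9, 4, −2) + t(−1, 0, 0).
Substitute into the plane: n·(X_0 + tn) = -6 gives -9 + 1t = -6, so t = 3.
Foot = (9, 4, −2) + 3·(−1, 0, 0) = (6, 4, −2).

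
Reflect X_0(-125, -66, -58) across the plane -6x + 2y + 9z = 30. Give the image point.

n = (-6, 2, 9), |n|² = 121, n·X_0 − 30 = 66, so t = 66/121 = 6/11.
Foot F = X_0 − (6/11)·n = (-1339/11, -738/11, -692/11); the reflection is 2F − X_0 = (-1303/11, -750/11, -746/11).

(-1303/11, -750/11, -746/11)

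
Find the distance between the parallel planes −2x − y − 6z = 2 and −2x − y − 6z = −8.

Both planes have normal n = (−2, −1, −6), |n| = √41. Any point on the first plane is at distance |(-8) − 2|/|n| = 10/√41 = 10√41/41 from the second.

10√41/41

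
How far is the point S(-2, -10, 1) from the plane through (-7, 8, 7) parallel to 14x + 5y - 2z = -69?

8/15

Parallel planes share the normal n = (14, 5, -2); since (-7, 8, 7) lies on the plane, its equation is 14x + 5y - 2z = -72.
d = |14·(-2) + 5·(-10) + (-2)·1 − (-72)| / √(196 + 25 + 4) = |-8| / 15 = 8/15.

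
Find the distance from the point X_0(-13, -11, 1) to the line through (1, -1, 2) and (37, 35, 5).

2√2

A direction vector is d = (36, 36, 3).
AP = (-14, -10, -1), and AP × d = (6, 6, -144).
|AP × d|² = 20808 and |d|² = 2601, so the distance is √(20808/2601) = √8 = 2√2.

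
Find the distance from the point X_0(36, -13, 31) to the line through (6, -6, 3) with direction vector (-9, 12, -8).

Direction vector d = (-9, 12, -8).
AP = (30, -7, 28), and AP × d = (-280, -12, 297).
|AP × d|² = 166753 and |d|² = 289, so the distance is √(166753/289) = √577.

√577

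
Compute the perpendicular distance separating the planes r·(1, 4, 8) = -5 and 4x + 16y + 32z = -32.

1/3

Divide the second equation by 4 to match normals: x + 4y + 8z = -8.
With common normal n = (1, 4, 8) (|n| = 9), the distance is |(-5) − (-8)|/|n| = 3/9 = 1/3.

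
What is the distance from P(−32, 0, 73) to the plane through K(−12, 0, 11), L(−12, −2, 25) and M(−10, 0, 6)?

8/5

KL = (0, −2, 14) and KM = (2, 0, −5), so a normal is n = KL × KM = (10, 28, 4).
Then n·(−32, 0, 73) − (−76) = 48.
|n| = √(100 + 784 + 16) = 30, so the distance is |48|/30 = 8/5.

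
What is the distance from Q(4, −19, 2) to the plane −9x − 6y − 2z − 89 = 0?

n = (−9, −6, −2); n·P − 89 = -15; |n| = 11; distance = 15/11.

15/11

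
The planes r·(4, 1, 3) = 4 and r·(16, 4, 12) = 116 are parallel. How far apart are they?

Divide the second equation by 4 to match normals: 4x₁ + x₂ + 3x₃ = 29.
With common normal n = (4, 1, 3) (|n| = √26), the distance is |4 − 29|/|n| = 25/√26.

25√26/26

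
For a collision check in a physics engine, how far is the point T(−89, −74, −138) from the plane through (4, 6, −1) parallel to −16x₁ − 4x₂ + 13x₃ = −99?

Parallel planes share the normal n = (−16, −4, 13); since (4, 6, −1) lies on the plane, its equation is −16x₁ − 4x₂ + 13x₃ = -101.
Then n·(−89, −74, −138) − (−101) = 27.
|n| = √(256 + 16 + 169) = 21, so the distance is |27|/21 = 9/7.

9/7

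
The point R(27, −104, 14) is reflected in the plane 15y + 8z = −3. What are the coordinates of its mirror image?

(27, 46, 94)

n = (0, 15, 8), |n|² = 289, n·R − (-3) = -1445, so t = -1445/289 = -5.
Foot F = R − (-5)·n = (27, −29, 54); the reflection is 2F − R = (27, 46, 94).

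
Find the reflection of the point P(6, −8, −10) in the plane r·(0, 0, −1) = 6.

With n = (0, 0, −1), the signed offset is (n·P − 6)/|n|² = 4/1 = 4.
P' = P − 2t·n = (6, −8, −10) − 8·(0, 0, −1) = (6, −8, −2).

(6, -8, -2)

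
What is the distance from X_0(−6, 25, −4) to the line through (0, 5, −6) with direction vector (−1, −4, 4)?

Direction vector d = (−1, −4, 4).
AP = (−6, 20, 2), and AP × d = (88, 22, 44).
|AP × d|² = 10164 and |d|² = 33, so the distance is √(10164/33) = √308 = 2√77.

2√77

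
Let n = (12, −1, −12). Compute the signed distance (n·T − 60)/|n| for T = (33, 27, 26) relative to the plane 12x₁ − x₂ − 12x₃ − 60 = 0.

-3/17

n·T − 60 = -3.
|n| = 17, so the signed distance is -3/17.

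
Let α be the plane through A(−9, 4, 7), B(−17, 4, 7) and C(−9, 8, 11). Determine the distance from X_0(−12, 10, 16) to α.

3/√2

AB = (−8, 0, 0) and AC = (0, 4, 4), so a normal is n = AB × AC = (0, 32, −32).
n = (0, 32, −32); n·P − (-96) = -96; |n| = 32√2; distance = 96/(32√2) = 3√2/2.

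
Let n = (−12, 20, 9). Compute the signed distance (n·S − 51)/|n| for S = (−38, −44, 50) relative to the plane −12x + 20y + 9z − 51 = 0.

-1

n·S − 51 = -25.
|n| = 25, so the signed distance is -25/25 = -1.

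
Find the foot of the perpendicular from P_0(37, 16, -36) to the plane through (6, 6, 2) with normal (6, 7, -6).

(13, -12, -12)

n = (6, 7, -6), |n|² = 121, and n·P_0 − 66 = 484.
t = 484/121 = 4, so the foot is P_0 − t·n = (37, 16, -36) − 4·(6, 7, -6) = (13, -12, -12).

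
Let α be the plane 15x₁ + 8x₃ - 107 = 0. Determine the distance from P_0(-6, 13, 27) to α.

d = |15·(-6) + 8·27 − 107| / √(225 + 0 + 64) = |19| / 17 = 19/17.

19/17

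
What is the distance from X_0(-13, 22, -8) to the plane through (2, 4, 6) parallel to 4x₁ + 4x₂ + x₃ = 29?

2√33/33

Parallel planes share the normal n = (4, 4, 1); since (2, 4, 6) lies on the plane, its equation is 4x₁ + 4x₂ + x₃ = 30.
Then n·(-13, 22, -8) - 30 = -2.
|n| = √(16 + 16 + 1) = √33, so the distance is |-2|/√33 = 2/√33.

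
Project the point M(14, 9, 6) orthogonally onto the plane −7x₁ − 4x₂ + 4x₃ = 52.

n = (−7, −4, 4), |n|² = 81, and n·M − 52 = -162.
t = -162/81 = -2, so the foot is M − t·n = (14, 9, 6) − (-2)·(−7, −4, 4) = (0, 1, 14).

(0, 1, 14)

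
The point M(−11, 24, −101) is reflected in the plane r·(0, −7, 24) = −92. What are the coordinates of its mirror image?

With n = (0, −7, 24), the signed offset is (n·M − (-92))/|n|² = -2500/625 = -4.
M' = M − 2t·n = (−11, 24, −101) − (-8)·(0, −7, 24) = (−11, −32, 91).

(-11, -32, 91)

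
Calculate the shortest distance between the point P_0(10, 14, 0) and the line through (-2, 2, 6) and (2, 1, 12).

18

A direction vector is d = (4, -1, 6).
AP = (12, 12, -6), and AP × d = (66, -96, -60).
|AP × d|² = 17172 and |d|² = 53, so the distance is √(17172/53) = √324 = 18.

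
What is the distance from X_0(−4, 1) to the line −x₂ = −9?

8

The normal to the line is n = (0, −1) with |n| = 1.
|n·X_0 − (-9)| = |-1 − (-9)| = 8, so the distance is 8/1 = 8.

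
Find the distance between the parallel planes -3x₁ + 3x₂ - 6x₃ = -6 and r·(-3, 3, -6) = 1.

With common normal n = (-3, 3, -6) (|n| = 3√6), the distance is |(-6) − 1|/|n| = 7/(3√6) = 7√6/18.

7/(3√6)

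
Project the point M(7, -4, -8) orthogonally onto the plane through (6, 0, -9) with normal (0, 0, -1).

n = (0, 0, -1), |n|² = 1, and n·M − 9 = -1.
t = -1/1 = -1, so the foot is M − t·n = (7, -4, -8) − (-1)·(0, 0, -1) = (7, -4, -9).

(7, -4, -9)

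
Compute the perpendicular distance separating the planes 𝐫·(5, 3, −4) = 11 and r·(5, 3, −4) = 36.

5/√2

Both planes have normal n = (5, 3, −4), |n| = 5√2. Any point on the first plane is at distance |36 − 11|/|n| = 25/(5√2) = 5√2/2 from the second.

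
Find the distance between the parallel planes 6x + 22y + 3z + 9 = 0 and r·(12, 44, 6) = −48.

Divide the second equation by 2 to match normals: 6x + 22y + 3z = -24.
Both planes have normal n = (6, 22, 3), |n| = 23. Any point on the first plane is at distance |(-24) − (-9)|/|n| = 15/23 from the second.

15/23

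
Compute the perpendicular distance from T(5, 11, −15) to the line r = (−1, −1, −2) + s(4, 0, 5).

Direction vector d = (4, 0, 5).
AP = (6, 12, −13), and AP × d = (60, −82, −48).
|AP × d|² = 12628 and |d|² = 41, so the distance is √(12628/41) = √308 = 2√77.

2√77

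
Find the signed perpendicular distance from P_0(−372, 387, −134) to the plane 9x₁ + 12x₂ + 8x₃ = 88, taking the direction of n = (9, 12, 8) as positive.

n·P_0 − 88 = 136.
|n| = 17, so the signed distance is 136/17 = 8.

8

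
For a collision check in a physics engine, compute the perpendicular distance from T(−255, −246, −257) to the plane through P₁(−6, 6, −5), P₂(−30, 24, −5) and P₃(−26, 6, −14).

9

P₁P₂ = (−24, 18, 0) and P₁P₃ = (−20, 0, −9), so a normal is n = P₁P₂ × P₁P₃ = (−162, −216, 360).
d = |(-162)·(-255) + (-216)·(-246) + 360·(-257) − (-2124)| / √(26244 + 46656 + 129600) = |4050| / 450 = 9.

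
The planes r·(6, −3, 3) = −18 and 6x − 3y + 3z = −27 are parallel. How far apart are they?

Both planes have normal n = (6, −3, 3), |n| = 3√6. Any point on the first plane is at distance |(-27) − (-18)|/|n| = 9/(3√6) = √6/2 from the second.

√6/2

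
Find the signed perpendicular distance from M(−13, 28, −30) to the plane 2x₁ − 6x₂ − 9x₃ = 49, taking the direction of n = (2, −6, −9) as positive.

27/11

n·M − 49 = 27.
|n| = 11, so the signed distance is 27/11.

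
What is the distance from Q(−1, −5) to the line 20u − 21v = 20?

d = |20·(-1) + (-21)·(-5) − 20| / √(400 + 441) = |65|/29 = 65/29.

65/29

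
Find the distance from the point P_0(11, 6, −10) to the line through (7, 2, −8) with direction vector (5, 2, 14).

Direction vector d = (5, 2, 14).
AP = (4, 4, −2), and AP × d = (60, −66, −12).
|AP × d|² = 8100 and |d|² = 225, so the distance is √(8100/225) = √36 = 6.

6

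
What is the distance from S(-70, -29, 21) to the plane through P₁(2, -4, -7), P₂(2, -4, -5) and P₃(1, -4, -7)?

P₁P₂ = (0, 0, 2) and P₁P₃ = (-1, 0, 0), so a normal is n = P₁P₂ × P₁P₃ = (0, -2, 0).
n = (0, -2, 0); n·P − 8 = 50; |n| = 2; distance = 50/2 = 25.

25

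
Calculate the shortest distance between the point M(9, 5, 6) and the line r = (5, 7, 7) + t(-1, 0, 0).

√5

Direction vector d = (-1, 0, 0).
AP = (4, -2, -1), and AP × d = (0, 1, -2).
|AP × d|² = 5 and |d|² = 1, so the distance is √5.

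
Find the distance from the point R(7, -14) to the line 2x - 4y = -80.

15√5

d = |2·7 + (-4)·(-14) − (-80)| / √(4 + 16) = |150|/(2√5) = 15√5.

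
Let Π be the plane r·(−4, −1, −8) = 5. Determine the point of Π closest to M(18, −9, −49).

(34, -5, -17)

The perpendicular from M has direction n = (−4, −1, −8): r = (18, −9, −49) + μ(−4, −1, −8).
Substitute into the plane: n·(M + μn) = 5 gives 329 + 81μ = 5, so μ = -4.
Foot = (18, −9, −49) + (-4)·(−4, −1, −8) = (34, −5, −17).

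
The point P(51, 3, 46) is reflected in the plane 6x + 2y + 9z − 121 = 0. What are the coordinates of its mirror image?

(-9, -17, -44)

n = (6, 2, 9), |n|² = 121, n·P − 121 = 605, so t = 605/121 = 5.
Foot F = P − 5·n = (21, −7, 1); the reflection is 2F − P = (−9, −17, −44).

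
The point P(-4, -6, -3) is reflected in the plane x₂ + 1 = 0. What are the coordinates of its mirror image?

n = (0, 1, 0), |n|² = 1, n·P − (-1) = -5, so t = -5/1 = -5.
Foot F = P − (-5)·n = (-4, -1, -3); the reflection is 2F − P = (-4, 4, -3).

(-4, 4, -3)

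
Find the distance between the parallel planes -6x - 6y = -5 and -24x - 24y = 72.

Divide the second equation by 4 to match normals: -6x - 6y = 18.
With common normal n = (-6, -6, 0) (|n| = 6√2), the distance is |(-5) − 18|/|n| = 23/(6√2) = 23√2/12.

23√2/12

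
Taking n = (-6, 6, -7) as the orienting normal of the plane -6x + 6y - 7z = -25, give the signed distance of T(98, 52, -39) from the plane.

n·T − (-25) = 22.
|n| = 11, so the signed distance is 22/11 = 2.

2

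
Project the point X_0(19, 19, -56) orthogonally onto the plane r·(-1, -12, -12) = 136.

(20, 31, -44)

n = (-1, -12, -12), |n|² = 289, and n·X_0 − 136 = 289.
t = 289/289 = 1, so the foot is X_0 − t·n = (19, 19, -56) − 1·(-1, -12, -12) = (20, 31, -44).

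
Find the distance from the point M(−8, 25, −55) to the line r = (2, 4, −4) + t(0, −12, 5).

√1621

Direction vector d = (0, −12, 5).
AP = (−10, 21, −51); AP·d = -507, |AP|² = 3142, |d|² = 169.
distance² = |AP|² − (AP·d)²/|d|² = 3142 − 257049/169 = 1621, so the distance is √1621.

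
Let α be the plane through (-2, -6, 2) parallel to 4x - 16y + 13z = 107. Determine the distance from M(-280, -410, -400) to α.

Parallel planes share the normal n = (4, -16, 13); since (-2, -6, 2) lies on the plane, its equation is 4x - 16y + 13z = 114.
Then n·(-280, -410, -400) - 114 = 126.
|n| = √(16 + 256 + 169) = 21, so the distance is |126|/21 = 6.

6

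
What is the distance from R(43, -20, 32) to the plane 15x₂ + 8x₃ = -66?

22/17

n = (0, 15, 8); n·P − (-66) = 22; |n| = 17; distance = 22/17.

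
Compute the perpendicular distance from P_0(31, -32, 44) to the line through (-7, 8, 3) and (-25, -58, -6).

2√1049

A direction vector is d = (-18, -66, -9).
AP = (38, -40, 41), and AP × d = (3066, -396, -3228).
|AP × d|² = 19977156 and |d|² = 4761, so the distance is √(19977156/4761) = √4196 = 2√1049.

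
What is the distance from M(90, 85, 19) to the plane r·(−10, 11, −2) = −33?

n = (−10, 11, −2); n·P − (-33) = 30; |n| = 15; distance = 30/15 = 2.

2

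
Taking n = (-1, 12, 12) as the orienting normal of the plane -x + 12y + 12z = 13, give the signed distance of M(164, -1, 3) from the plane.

n·M − 13 = -153.
|n| = 17, so the signed distance is -153/17 = -9.

-9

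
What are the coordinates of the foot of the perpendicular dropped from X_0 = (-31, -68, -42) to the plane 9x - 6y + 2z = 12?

(-368/11, -730/11, -468/11)

n = (9, -6, 2), |n|² = 121, and n·X_0 − 12 = 33.
t = 33/121 = 3/11, so the foot is X_0 − t·n = (-31, -68, -42) − (3/11)·(9, -6, 2) = (-368/11, -730/11, -468/11).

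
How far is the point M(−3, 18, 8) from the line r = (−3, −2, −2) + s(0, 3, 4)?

10

Direction vector d = (0, 3, 4).
AP = (0, 20, 10), and AP × d = (50, 0, 0).
|AP × d|² = 2500 and |d|² = 25, so the distance is √(2500/25) = √100 = 10.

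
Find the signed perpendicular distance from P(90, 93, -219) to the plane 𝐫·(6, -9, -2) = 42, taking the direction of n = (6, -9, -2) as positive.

9

n·P − 42 = 99.
|n| = 11, so the signed distance is 99/11 = 9.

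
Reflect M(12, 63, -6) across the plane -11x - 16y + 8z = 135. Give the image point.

With n = (-11, -16, 8), the signed offset is (n·M − 135)/|n|² = -1323/441 = -3.
M' = M − 2t·n = (12, 63, -6) − (-6)·(-11, -16, 8) = (-54, -33, 42).

(-54, -33, 42)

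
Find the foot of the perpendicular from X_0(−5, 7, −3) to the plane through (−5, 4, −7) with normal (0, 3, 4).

The perpendicular from X_0 has direction n = (0, 3, 4): r = (−5, 7, −3) + t(0, 3, 4).
Substitute into the plane: n·(X_0 + tn) = -16 gives 9 + 25t = -16, so t = -1.
Foot = (−5, 7, −3) + (-1)·(0, 3, 4) = (−5, 4, −7).

(-5, 4, -7)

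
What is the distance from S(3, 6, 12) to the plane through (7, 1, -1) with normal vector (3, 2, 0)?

2√13/13

The plane has equation n·(r − (7, 1, -1)) = 0, i.e. n·r = 23.
n = (3, 2, 0); n·P − 23 = -2; |n| = √13; distance = 2/√13 = 2√13/13.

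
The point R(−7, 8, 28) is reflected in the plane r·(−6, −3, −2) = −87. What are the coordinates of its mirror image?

n = (−6, −3, −2), |n|² = 49, n·R − (-87) = 49, so t = 49/49 = 1.
Foot F = R − 1·n = (−1, 11, 30); the reflection is 2F − R = (5, 14, 32).

(5, 14, 32)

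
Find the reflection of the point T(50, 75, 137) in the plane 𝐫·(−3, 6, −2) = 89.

(296/7, 633/7, 923/7)

With n = (−3, 6, −2), the signed offset is (n·T − 89)/|n|² = -63/49 = -9/7.
T' = T − 2t·n = (50, 75, 137) − (-18/7)·(−3, 6, −2) = (296/7, 633/7, 923/7).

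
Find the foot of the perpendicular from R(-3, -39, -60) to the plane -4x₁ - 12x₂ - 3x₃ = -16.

(13, 9, -48)

n = (-4, -12, -3), |n|² = 169, and n·R − (-16) = 676.
t = 676/169 = 4, so the foot is R − t·n = (-3, -39, -60) − 4·(-4, -12, -3) = (13, 9, -48).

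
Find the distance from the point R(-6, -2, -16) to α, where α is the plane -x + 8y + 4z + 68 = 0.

Normal vector n = (-1, 8, 4), and n·(-6, -2, -16) - (-68) = -6.
|n| = √(1 + 64 + 16) = 9, so the distance is |-6|/9 = 2/3.

2/3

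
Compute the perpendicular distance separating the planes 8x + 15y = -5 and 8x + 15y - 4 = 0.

9/17

With common normal n = (8, 15, 0) (|n| = 17), the distance is |(-5) − 4|/|n| = 9/17.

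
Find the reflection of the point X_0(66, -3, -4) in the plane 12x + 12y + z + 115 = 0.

(-6, -75, -10)

With n = (12, 12, 1), the signed offset is (n·X_0 − (-115))/|n|² = 867/289 = 3.
X_0' = X_0 − 2t·n = (66, -3, -4) − 6·(12, 12, 1) = (-6, -75, -10).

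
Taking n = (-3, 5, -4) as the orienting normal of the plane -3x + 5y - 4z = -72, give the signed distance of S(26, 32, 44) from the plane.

n·S − (-72) = -22.
|n| = 5√2, so the signed distance is -11√2/5.

-11√2/5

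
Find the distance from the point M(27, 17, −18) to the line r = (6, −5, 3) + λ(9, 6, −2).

√277

Direction vector d = (9, 6, −2).
AP = (21, 22, −21); AP·d = 363, |AP|² = 1366, |d|² = 121.
distance² = |AP|² − (AP·d)²/|d|² = 1366 − 131769/121 = 277, so the distance is √277.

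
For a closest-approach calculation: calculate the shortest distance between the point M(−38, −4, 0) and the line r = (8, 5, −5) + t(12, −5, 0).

Direction vector d = (12, −5, 0).
AP = (−46, −9, 5), and AP × d = (25, 60, 338).
|AP × d|² = 118469 and |d|² = 169, so the distance is √(118469/169) = √701.

√701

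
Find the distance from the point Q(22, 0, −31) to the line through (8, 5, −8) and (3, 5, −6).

A direction vector is d = (−5, 0, 2).
AP = (14, −5, −23), and AP × d = (−10, 87, −25).
|AP × d|² = 8294 and |d|² = 29, so the distance is √(8294/29) = √286.

√286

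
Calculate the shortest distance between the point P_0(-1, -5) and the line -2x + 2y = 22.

15/√2

d = |(-2)·(-1) + 2·(-5) − 22| / √(4 + 4) = |-30|/(2√2) = 15√2/2.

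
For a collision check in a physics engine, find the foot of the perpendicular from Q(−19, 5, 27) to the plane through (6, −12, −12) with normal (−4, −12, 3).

(-243/13, 77/13, 348/13)

n = (−4, −12, 3), |n|² = 169, and n·Q − 84 = 13.
t = 13/169 = 1/13, so the foot is Q − t·n = (−19, 5, 27) − (1/13)·(−4, −12, 3) = (−243/13, 77/13, 348/13).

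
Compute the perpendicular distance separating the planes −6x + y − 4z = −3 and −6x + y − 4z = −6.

With common normal n = (−6, 1, −4) (|n| = √53), the distance is |(-3) − (-6)|/|n| = 3/√53 = 3√53/53.

3√53/53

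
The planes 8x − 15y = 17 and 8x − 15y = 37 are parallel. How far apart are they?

Both planes have normal n = (8, −15, 0), |n| = 17. Any point on the first plane is at distance |37 − 17|/|n| = 20/17 from the second.

20/17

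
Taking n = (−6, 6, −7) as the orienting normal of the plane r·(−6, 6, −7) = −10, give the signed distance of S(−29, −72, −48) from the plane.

8

n·S − (-10) = 88.
|n| = 11, so the signed distance is 88/11 = 8.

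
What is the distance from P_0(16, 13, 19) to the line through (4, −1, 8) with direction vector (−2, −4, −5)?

2√14

Direction vector d = (−2, −4, −5).
AP = (12, 14, 11), and AP × d = (−26, 38, −20).
|AP × d|² = 2520 and |d|² = 45, so the distance is √(2520/45) = √56 = 2√14.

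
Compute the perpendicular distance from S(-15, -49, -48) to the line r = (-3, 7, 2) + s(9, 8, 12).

34

Direction vector d = (9, 8, 12).
AP = (-12, -56, -50), and AP × d = (-272, -306, 408).
|AP × d|² = 334084 and |d|² = 289, so the distance is √(334084/289) = √1156 = 34.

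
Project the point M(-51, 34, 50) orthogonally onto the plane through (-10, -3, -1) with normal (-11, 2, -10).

n = (-11, 2, -10), |n|² = 225, and n·M − 114 = 15.
t = 15/225 = 1/15, so the foot is M − t·n = (-51, 34, 50) − (1/15)·(-11, 2, -10) = (-754/15, 508/15, 152/3).

(-754/15, 508/15, 152/3)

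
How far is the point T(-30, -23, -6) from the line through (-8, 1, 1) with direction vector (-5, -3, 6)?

Direction vector d = (-5, -3, 6).
AP = (-22, -24, -7); AP·d = 140, |AP|² = 1109, |d|² = 70.
distance² = |AP|² − (AP·d)²/|d|² = 1109 − 19600/70 = 829, so the distance is √829.

√829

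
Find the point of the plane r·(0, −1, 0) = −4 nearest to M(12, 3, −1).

(12, 4, -1)

The perpendicular from M has direction n = (0, −1, 0): r = (12, 3, −1) + λ(0, −1, 0).
Substitute into the plane: n·(M + λn) = -4 gives -3 + 1λ = -4, so λ = -1.
Foot = (12, 3, −1) + (-1)·(0, −1, 0) = (12, 4, −1).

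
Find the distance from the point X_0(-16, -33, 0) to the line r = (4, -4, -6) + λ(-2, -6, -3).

√493

Direction vector d = (-2, -6, -3).
AP = (-20, -29, 6), and AP × d = (123, -72, 62).
|AP × d|² = 24157 and |d|² = 49, so the distance is √(24157/49) = √493.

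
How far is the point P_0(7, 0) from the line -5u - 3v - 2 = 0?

37√34/34

d = |(-5)·7 + (-3)·0 − 2| / √(25 + 9) = |-37|/√34 = 37/√34.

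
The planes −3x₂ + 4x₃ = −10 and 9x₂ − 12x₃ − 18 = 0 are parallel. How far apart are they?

Divide the second equation by -3 to match normals: −3x₂ + 4x₃ = -6.
Both planes have normal n = (0, −3, 4), |n| = 5. Any point on the first plane is at distance |(-6) − (-10)|/|n| = 4/5 from the second.

4/5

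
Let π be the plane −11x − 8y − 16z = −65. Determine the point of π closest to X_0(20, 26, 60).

The perpendicular from X_0 has direction n = (−11, −8, −16): r = (20, 26, 60) + μ(−11, −8, −16).
Substitute into the plane: n·(X_0 + μn) = -65 gives -1388 + 441μ = -65, so μ = 3.
Foot = (20, 26, 60) + 3·(−11, −8, −16) = (−13, 2, 12).

(-13, 2, 12)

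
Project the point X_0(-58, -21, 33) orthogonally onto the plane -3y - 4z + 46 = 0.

(-58, -594/25, 733/25)

The perpendicular from X_0 has direction n = (0, -3, -4): r = (-58, -21, 33) + λ(0, -3, -4).
Substitute into the plane: n·(X_0 + λn) = -46 gives -69 + 25λ = -46, so λ = 23/25.
Foot = (-58, -21, 33) + (23/25)·(0, -3, -4) = (-58, -594/25, 733/25).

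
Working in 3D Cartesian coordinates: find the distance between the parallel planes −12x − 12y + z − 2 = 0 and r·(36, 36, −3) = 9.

Divide the second equation by -3 to match normals: −12x − 12y + z = -3.
With common normal n = (−12, −12, 1) (|n| = 17), the distance is |2 − (-3)|/|n| = 5/17.

5/17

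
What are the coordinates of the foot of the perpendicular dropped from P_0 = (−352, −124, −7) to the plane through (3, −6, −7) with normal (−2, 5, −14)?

The perpendicular from P_0 has direction n = (−2, 5, −14): r = (−352, −124, −7) + μ(−2, 5, −14).
Substitute into the plane: n·(P_0 + μn) = 62 gives 182 + 225μ = 62, so μ = -8/15.
Foot = (−352, −124, −7) + (-8/15)·(−2, 5, −14) = (−5264/15, −380/3, 7/15).

(-5264/15, -380/3, 7/15)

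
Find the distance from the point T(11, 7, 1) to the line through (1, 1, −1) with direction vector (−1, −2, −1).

Direction vector d = (−1, −2, −1).
AP = (10, 6, 2), and AP × d = (−2, 8, −14).
|AP × d|² = 264 and |d|² = 6, so the distance is √(264/6) = √44 = 2√11.

2√11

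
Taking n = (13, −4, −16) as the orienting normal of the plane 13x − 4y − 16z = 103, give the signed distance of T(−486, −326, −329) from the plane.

n·T − 103 = 147.
|n| = 21, so the signed distance is 147/21 = 7.

7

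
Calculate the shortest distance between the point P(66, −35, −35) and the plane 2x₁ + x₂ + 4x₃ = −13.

30/√21

n = (2, 1, 4); n·P − (-13) = -30; |n| = √21; distance = 30/√21.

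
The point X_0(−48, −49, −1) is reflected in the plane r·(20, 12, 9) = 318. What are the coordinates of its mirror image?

(72, 23, 53)

n = (20, 12, 9), |n|² = 625, n·X_0 − 318 = -1875, so t = -1875/625 = -3.
Foot F = X_0 − (-3)·n = (12, −13, 26); the reflection is 2F − X_0 = (72, 23, 53).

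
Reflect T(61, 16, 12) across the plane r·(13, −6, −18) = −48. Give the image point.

With n = (13, −6, −18), the signed offset is (n·T − (-48))/|n|² = 529/529 = 1.
T' = T − 2t·n = (61, 16, 12) − 2·(13, −6, −18) = (35, 28, 48).

(35, 28, 48)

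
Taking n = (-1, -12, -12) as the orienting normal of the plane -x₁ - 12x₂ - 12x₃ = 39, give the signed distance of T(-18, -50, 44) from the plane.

n·T − 39 = 51.
|n| = 17, so the signed distance is 51/17 = 3.

3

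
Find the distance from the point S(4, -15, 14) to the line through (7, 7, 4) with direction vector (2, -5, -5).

7√11

Direction vector d = (2, -5, -5).
AP = (-3, -22, 10); AP·d = 54, |AP|² = 593, |d|² = 54.
distance² = |AP|² − (AP·d)²/|d|² = 593 − 2916/54 = 539, so the distance is 7√11.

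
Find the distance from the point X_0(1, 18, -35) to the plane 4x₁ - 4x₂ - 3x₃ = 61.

Normal vector n = (4, -4, -3), and n·(1, 18, -35) - 61 = -24.
|n| = √(16 + 16 + 9) = √41, so the distance is |-24|/√41 = 24/√41.

24√41/41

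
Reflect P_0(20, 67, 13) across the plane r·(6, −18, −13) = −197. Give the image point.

n = (6, −18, −13), |n|² = 529, n·P_0 − (-197) = -1058, so t = -1058/529 = -2.
Foot F = P_0 − (-2)·n = (32, 31, −13); the reflection is 2F − P_0 = (44, −5, −39).

(44, -5, -39)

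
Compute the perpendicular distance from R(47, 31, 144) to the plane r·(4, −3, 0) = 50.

9

d = |4·47 + (-3)·31 − 50| / √(16 + 9 + 0) = |45| / 5 = 9.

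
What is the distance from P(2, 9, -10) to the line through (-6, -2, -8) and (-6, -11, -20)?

A direction vector is d = (0, -9, -12).
AP = (8, 11, -2), and AP × d = (-150, 96, -72).
|AP × d|² = 36900 and |d|² = 225, so the distance is √(36900/225) = √164 = 2√41.

2√41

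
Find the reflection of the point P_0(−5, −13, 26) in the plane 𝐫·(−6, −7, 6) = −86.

(31, 29, -10)

With n = (−6, −7, 6), the signed offset is (n·P_0 − (-86))/|n|² = 363/121 = 3.
P_0' = P_0 − 2t·n = (−5, −13, 26) − 6·(−6, −7, 6) = (31, 29, −10).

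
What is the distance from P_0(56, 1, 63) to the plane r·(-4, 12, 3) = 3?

n = (-4, 12, 3); n·P − 3 = -26; |n| = 13; distance = 26/13 = 2.

2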